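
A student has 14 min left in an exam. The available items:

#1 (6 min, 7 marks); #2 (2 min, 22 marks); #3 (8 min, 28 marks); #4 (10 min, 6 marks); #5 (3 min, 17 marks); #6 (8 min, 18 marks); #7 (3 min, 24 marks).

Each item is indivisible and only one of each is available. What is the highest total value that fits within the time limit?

74 marks

This is a 0/1 knapsack; check combinations near the capacity.
- #2+#3+#7: time 2+8+3=13, value 22+28+24=74
- #1+#2+#5+#7: time 6+2+3+3=14, value 7+22+17+24=70
- #3+#5+#7: time 8+3+3=14, value 28+17+24=69
- #2+#3+#5: time 2+8+3=13, value 22+28+17=67
Best: 74 marks.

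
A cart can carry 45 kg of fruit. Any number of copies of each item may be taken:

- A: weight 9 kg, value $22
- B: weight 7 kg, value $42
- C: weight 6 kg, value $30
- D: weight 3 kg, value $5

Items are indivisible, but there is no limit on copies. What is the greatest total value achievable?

$257

Best value-per-unit is B at 42/7; filling with it alone gives 6×42 = 252.
Optimal mix: 6×B + 1×D → weight 45, value 257.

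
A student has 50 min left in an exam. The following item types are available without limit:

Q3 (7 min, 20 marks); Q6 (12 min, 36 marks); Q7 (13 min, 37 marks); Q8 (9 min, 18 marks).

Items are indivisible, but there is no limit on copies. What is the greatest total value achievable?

Best value-per-unit is Q6 at 36/12; filling with it alone gives 4×36 = 144.
Optimal mix: 2×Q3 + 3×Q6 → time 50, value 148.

148 marks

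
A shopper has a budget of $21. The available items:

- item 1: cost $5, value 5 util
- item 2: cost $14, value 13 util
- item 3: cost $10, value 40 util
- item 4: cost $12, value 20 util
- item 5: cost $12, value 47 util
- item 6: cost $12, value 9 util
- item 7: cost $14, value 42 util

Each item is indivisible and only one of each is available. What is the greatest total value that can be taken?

Check high-value combinations within $21:
- item 1+item 5: cost 5+12=17, value 5+47=52
- item 5: cost 12, value 47
- item 1+item 7: cost 5+14=19, value 5+42=47
- item 1+item 3: cost 5+10=15, value 5+40=45
- item 7: cost 14, value 42
Best: 52 util.

52 util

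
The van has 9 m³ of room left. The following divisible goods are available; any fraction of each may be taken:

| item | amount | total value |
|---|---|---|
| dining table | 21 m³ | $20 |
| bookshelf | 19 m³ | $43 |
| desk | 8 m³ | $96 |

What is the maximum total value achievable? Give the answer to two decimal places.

Take in order of value per unit:
- desk (96/8 per unit): all 8 → value 96, running total 96.00
- bookshelf (43/19 per unit): 1 of 19 → value 1×43/19 = 2.2632, running total 98.26
Total 98.26.

98.26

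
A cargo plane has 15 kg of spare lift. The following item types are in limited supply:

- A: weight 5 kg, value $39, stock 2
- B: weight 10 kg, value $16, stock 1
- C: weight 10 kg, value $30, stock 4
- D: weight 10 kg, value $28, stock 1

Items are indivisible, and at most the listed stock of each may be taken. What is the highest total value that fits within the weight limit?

$78

Top feasible selections:
- 2×A: weight 10, value 78
- 1×A + 1×C: weight 15, value 69
- 1×A + 1×D: weight 15, value 67
Best: $78.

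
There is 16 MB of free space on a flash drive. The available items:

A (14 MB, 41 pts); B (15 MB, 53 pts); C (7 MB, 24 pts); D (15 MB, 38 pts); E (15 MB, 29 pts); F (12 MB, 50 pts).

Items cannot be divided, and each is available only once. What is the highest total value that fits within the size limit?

53 pts

Check high-value combinations within 16 MB:
- B: size 15, value 53
- F: size 12, value 50
- A: size 14, value 41
- D: size 15, value 38
Best: 53 pts.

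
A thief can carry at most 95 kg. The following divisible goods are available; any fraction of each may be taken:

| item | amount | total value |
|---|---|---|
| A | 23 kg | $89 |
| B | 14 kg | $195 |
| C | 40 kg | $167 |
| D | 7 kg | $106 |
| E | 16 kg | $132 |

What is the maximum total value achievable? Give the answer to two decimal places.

Take in order of value per unit:
- D (106/7 per unit): all 7 → value 106, running total 106.00
- B (195/14 per unit): all 14 → value 195, running total 301.00
- E (132/16 per unit): all 16 → value 132, running total 433.00
- C (167/40 per unit): all 40 → value 167, running total 600.00
- A (89/23 per unit): 18 of 23 → value 18×89/23 = 69.6522, running total 669.65
Total 669.65.

669.65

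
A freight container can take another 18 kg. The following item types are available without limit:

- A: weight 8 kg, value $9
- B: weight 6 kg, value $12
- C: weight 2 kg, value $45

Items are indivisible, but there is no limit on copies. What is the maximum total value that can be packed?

Best value-per-unit is C at 45/2, and filling with it alone uses weight 9×2=18. No mix of the others beats 9×45 = 405.

$405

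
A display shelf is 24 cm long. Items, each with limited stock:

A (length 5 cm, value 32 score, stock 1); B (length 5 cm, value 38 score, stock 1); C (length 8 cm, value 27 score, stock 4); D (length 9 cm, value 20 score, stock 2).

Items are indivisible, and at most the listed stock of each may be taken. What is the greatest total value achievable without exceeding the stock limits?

Best selections within length 24 and stock limits:
- 1×A + 1×B + 1×C: length 18, value 97
- 1×B + 2×C: length 21, value 92
Best: 97 score.

97 score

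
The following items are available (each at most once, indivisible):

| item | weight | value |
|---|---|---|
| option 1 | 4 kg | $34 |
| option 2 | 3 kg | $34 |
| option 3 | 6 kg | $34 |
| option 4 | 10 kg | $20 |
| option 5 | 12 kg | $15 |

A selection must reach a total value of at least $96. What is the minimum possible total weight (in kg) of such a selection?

13

Subsets with value ≥ 96, sorted by total weight:
- option 1+option 2+option 3: weight 13, value 102
- option 1+option 2+option 3+option 4: weight 23, value 122
- option 1+option 2+option 3+option 5: weight 25, value 117
Minimum weight: 13 kg.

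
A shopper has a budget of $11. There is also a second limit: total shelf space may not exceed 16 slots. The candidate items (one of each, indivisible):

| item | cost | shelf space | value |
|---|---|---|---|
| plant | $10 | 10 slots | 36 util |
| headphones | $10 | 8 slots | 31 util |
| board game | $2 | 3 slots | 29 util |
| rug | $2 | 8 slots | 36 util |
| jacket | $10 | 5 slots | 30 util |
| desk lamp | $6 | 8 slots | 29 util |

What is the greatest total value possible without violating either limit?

Feasible sets respecting both limits:
- board game+rug: cost 4, shelf space 11, value 65
- rug+desk lamp: cost 8, shelf space 16, value 65
- board game+desk lamp: cost 8, shelf space 11, value 58
- plant: cost 10, shelf space 10, value 36
Best: 65 util.

65 util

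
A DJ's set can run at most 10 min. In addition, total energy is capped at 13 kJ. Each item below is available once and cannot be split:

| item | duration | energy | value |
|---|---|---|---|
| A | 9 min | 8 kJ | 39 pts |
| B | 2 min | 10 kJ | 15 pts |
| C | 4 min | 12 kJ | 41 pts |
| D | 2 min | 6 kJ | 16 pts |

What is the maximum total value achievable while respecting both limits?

41 pts

Feasible sets respecting both limits:
- C: duration 4, energy 12, value 41
- A: duration 9, energy 8, value 39
- D: duration 2, energy 6, value 16
Best: 41 pts.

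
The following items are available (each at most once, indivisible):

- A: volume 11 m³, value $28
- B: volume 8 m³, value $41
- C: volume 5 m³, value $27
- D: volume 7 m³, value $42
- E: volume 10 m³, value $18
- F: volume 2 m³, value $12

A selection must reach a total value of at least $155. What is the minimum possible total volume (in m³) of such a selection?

Subsets with value ≥ 155, sorted by total volume:
- A+B+C+D+E: volume 41, value 156
- A+B+C+D+E+F: volume 43, value 168
Minimum volume: 41 m³.

41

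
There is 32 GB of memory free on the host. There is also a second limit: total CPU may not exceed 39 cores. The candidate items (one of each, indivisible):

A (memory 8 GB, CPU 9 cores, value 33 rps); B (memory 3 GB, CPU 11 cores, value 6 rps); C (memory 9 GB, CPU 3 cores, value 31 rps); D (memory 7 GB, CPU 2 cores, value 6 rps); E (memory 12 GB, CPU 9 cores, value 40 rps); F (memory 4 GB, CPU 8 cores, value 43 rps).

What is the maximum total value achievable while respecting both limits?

Feasible sets respecting both limits:
- A+B+E+F: memory 27, CPU 37, value 122
- A+D+E+F: memory 31, CPU 28, value 122
- B+C+E+F: memory 28, CPU 31, value 120
Best: 122 rps.

122 rps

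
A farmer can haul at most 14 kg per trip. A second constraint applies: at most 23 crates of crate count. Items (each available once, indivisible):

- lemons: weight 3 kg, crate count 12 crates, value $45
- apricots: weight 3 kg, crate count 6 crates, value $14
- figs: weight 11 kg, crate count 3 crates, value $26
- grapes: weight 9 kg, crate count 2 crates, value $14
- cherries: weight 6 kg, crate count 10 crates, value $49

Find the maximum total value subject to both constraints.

$94

Feasible sets respecting both limits:
- lemons+cherries: weight 9, crate count 22, value 94
- lemons+figs: weight 14, crate count 15, value 71
- apricots+cherries: weight 9, crate count 16, value 63
Best: $94.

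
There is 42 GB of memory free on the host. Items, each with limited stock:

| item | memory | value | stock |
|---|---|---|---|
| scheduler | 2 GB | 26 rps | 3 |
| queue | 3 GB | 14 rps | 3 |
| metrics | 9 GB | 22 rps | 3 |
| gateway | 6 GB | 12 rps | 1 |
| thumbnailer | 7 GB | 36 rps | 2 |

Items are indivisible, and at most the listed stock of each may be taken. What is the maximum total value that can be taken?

214 rps

Top feasible selections:
- 3×scheduler + 3×queue + 1×metrics + 2×thumbnailer: memory 38, value 214
- 3×scheduler + 2×queue + 1×metrics + 1×gateway + 2×thumbnailer: memory 41, value 212
- 3×scheduler + 1×queue + 2×metrics + 2×thumbnailer: memory 41, value 208
Best: 214 rps.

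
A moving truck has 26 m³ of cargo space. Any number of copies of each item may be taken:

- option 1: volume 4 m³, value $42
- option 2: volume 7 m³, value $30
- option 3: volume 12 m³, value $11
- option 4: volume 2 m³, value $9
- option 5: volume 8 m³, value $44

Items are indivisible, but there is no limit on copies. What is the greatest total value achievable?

$261

Best value-per-unit is option 1 at 42/4; filling with it alone gives 6×42 = 252.
Optimal mix: 6×option 1 + 1×option 4 → volume 26, value 261.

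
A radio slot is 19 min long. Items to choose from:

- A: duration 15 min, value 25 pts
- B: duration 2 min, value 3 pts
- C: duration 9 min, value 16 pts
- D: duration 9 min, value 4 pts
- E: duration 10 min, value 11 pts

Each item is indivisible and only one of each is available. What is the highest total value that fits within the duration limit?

Check high-value combinations within 19 min:
- A+B: duration 15+2=17, value 25+3=28
- C+E: duration 9+10=19, value 16+11=27
- A: duration 15, value 25
Best: 28 pts.

28 pts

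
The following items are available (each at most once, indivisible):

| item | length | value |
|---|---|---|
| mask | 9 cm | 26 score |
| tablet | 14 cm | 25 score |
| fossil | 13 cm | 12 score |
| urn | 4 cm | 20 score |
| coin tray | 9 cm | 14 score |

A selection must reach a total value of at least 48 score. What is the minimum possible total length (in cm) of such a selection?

22

Subsets with value ≥ 48, sorted by total length:
- mask+urn+coin tray: length 22, value 60
- mask+tablet: length 23, value 51
- mask+fossil+urn: length 26, value 58
- mask+tablet+urn: length 27, value 71
Minimum length: 22 cm.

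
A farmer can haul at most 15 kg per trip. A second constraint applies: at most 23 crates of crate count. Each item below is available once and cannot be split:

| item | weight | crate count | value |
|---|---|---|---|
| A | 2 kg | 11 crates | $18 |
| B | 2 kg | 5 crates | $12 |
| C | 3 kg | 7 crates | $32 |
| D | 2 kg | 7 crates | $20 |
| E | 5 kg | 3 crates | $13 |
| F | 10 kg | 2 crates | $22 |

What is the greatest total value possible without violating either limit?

Feasible sets respecting both limits:
- B+C+D+E: weight 12, crate count 22, value 77
- C+D+F: weight 15, crate count 16, value 74
- A+C+F: weight 15, crate count 20, value 72
- B+C+F: weight 15, crate count 14, value 66
Best: $77.

$77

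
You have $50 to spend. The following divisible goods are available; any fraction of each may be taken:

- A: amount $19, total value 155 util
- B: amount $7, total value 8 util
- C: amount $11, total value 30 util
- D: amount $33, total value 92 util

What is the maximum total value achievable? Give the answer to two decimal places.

241.42

Take in order of value per unit:
- A (155/19 per unit): all 19 → value 155, running total 155.00
- D (92/33 per unit): 31 of 33 → value 31×92/33 = 86.4242, running total 241.42
Total 241.42.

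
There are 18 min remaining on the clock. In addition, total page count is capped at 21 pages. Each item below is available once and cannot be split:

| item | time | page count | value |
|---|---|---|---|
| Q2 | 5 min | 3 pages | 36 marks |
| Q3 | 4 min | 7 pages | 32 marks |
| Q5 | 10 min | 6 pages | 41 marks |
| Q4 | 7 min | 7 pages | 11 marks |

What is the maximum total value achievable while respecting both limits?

79 marks

Feasible sets respecting both limits:
- Q2+Q3+Q4: time 16, page count 17, value 79
- Q2+Q5: time 15, page count 9, value 77
- Q3+Q5: time 14, page count 13, value 73
- Q2+Q3: time 9, page count 10, value 68
Best: 79 marks.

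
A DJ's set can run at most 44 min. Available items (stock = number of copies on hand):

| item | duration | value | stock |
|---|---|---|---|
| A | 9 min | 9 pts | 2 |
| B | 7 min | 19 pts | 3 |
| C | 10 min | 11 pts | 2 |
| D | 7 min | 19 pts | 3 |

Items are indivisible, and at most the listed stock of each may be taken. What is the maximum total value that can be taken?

114 pts

Top feasible selections:
- 3×B + 3×D: duration 42, value 114
- 1×A + 2×B + 3×D: duration 44, value 104
- 1×A + 3×B + 2×D: duration 44, value 104
Best: 114 pts.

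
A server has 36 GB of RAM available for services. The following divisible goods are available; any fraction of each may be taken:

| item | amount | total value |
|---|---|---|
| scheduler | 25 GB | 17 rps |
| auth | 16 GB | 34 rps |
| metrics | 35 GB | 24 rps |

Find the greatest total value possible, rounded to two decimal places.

Take in order of value per unit:
- auth (34/16 per unit): all 16 → value 34, running total 34.00
- metrics (24/35 per unit): 20 of 35 → value 20×24/35 = 13.7143, running total 47.71
Total 47.71.

47.71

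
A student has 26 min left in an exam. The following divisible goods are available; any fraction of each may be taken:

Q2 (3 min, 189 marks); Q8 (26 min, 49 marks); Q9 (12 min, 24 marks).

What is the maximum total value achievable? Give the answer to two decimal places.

233.73

Take in order of value per unit:
- Q2 (189/3 per unit): all 3 → value 189, running total 189.00
- Q9 (24/12 per unit): all 12 → value 24, running total 213.00
- Q8 (49/26 per unit): 11 of 26 → value 11×49/26 = 20.7308, running total 233.73
Total 233.73.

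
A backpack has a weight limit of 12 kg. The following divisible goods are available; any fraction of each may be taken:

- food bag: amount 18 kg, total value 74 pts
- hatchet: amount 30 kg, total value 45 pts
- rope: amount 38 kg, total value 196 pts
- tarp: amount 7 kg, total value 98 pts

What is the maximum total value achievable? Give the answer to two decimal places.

Take in order of value per unit:
- tarp (98/7 per unit): all 7 → value 98, running total 98.00
- rope (196/38 per unit): 5 of 38 → value 5×196/38 = 25.7895, running total 123.79
Total 123.79.

123.79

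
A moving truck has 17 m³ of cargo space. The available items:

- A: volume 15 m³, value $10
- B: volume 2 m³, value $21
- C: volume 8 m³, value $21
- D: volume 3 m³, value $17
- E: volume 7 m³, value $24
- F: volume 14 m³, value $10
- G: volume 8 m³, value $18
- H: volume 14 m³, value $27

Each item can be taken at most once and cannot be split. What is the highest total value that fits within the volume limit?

$66

This is a 0/1 knapsack; check combinations near the capacity.
- B+C+E: volume 2+8+7=17, value 21+21+24=66
- B+E+G: volume 2+7+8=17, value 21+24+18=63
- B+D+E: volume 2+3+7=12, value 21+17+24=62
- B+C+D: volume 2+8+3=13, value 21+21+17=59
- B+D+G: volume 2+3+8=13, value 21+17+18=56
Best: $66.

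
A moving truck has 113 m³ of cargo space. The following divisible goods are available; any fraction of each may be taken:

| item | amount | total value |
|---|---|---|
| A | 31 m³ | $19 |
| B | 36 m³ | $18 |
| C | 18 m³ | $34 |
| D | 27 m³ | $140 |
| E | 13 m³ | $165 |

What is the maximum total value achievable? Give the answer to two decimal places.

370.00

Take in order of value per unit:
- E (165/13 per unit): all 13 → value 165, running total 165.00
- D (140/27 per unit): all 27 → value 140, running total 305.00
- C (34/18 per unit): all 18 → value 34, running total 339.00
- A (19/31 per unit): all 31 → value 19, running total 358.00
- B (18/36 per unit): 24 of 36 → value 24×18/36 = 12.0000, running total 370.00
Total 370.00.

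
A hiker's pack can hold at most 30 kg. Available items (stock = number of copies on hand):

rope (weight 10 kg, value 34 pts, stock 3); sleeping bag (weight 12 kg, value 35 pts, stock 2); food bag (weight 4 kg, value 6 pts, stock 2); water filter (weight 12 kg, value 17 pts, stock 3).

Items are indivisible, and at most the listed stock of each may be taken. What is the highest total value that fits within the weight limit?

102 pts

Best selections within weight 30 and stock limits:
- 3×rope: weight 30, value 102
- 1×rope + 1×sleeping bag + 2×food bag: weight 30, value 81
- 2×rope + 2×food bag: weight 28, value 80
Best: 102 pts.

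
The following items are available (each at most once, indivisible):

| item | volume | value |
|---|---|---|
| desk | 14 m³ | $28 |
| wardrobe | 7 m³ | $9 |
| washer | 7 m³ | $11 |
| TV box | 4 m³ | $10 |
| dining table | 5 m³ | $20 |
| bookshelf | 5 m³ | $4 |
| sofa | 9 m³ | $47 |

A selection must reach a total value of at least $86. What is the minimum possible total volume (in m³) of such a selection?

25

Subsets with value ≥ 86, sorted by total volume:
- washer+TV box+dining table+sofa: volume 25, value 88
- wardrobe+TV box+dining table+sofa: volume 25, value 86
- desk+dining table+sofa: volume 28, value 95
- wardrobe+washer+dining table+sofa: volume 28, value 87
Minimum volume: 25 m³.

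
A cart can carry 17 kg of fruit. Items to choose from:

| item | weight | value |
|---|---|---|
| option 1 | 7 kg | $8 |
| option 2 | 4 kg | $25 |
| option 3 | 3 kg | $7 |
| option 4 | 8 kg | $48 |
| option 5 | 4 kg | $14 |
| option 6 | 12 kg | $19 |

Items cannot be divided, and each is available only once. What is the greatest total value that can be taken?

$87

Check high-value combinations within 17 kg:
- option 2+option 4+option 5: weight 4+8+4=16, value 25+48+14=87
- option 2+option 3+option 4: weight 4+3+8=15, value 25+7+48=80
- option 2+option 4: weight 4+8=12, value 25+48=73
- option 3+option 4+option 5: weight 3+8+4=15, value 7+48+14=69
Best: $87.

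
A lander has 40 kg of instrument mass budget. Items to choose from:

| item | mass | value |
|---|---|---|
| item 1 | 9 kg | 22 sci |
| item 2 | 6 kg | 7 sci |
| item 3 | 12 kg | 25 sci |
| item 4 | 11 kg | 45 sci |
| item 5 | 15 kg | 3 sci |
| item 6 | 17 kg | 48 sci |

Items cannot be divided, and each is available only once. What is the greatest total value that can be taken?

Check high-value combinations within 40 kg:
- item 3+item 4+item 6: mass 12+11+17=40, value 25+45+48=118
- item 1+item 4+item 6: mass 9+11+17=37, value 22+45+48=115
- item 2+item 4+item 6: mass 6+11+17=34, value 7+45+48=100
Best: 118 sci.

118 sci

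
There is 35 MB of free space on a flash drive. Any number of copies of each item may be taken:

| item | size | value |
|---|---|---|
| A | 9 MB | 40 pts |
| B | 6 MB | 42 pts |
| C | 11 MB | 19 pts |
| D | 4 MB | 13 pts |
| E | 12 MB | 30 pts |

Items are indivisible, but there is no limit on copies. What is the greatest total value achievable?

Best value-per-unit is B at 42/6; filling with it alone gives 5×42 = 210.
Optimal mix: 5×B + 1×D → size 34, value 223.

223 pts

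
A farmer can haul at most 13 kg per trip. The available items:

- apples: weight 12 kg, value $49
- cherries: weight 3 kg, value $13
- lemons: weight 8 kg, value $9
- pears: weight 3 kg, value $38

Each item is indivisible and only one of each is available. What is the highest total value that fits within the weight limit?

$51

Check high-value combinations within 13 kg:
- cherries+pears: weight 3+3=6, value 13+38=51
- apples: weight 12, value 49
- lemons+pears: weight 8+3=11, value 9+38=47
- pears: weight 3, value 38
- cherries+lemons: weight 3+8=11, value 13+9=22
Best: $51.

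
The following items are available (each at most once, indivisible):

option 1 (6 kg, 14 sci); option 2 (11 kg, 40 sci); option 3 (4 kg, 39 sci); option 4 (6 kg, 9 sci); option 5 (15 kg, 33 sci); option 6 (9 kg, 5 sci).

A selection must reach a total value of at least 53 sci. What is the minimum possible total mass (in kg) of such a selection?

10

Subsets with value ≥ 53, sorted by total mass:
- option 1+option 3: mass 10, value 53
- option 2+option 3: mass 15, value 79
Minimum mass: 10 kg.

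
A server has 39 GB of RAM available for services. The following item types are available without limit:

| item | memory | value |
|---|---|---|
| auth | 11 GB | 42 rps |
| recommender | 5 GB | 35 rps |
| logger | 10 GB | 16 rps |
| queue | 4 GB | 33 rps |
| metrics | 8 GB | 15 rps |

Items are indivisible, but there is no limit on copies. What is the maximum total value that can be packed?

Best value-per-unit is queue at 33/4; filling with it alone gives 9×33 = 297.
Optimal mix: 3×recommender + 6×queue → memory 39, value 303.

303 rps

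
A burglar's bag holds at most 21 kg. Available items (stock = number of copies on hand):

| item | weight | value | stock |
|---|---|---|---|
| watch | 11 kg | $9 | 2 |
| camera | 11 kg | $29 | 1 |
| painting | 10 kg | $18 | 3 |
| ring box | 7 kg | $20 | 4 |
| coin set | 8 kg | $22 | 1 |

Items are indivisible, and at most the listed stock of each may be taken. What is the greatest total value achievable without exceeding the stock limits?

$60

Top feasible selections:
- 3×ring box: weight 21, value 60
- 1×camera + 1×coin set: weight 19, value 51
Best: $60.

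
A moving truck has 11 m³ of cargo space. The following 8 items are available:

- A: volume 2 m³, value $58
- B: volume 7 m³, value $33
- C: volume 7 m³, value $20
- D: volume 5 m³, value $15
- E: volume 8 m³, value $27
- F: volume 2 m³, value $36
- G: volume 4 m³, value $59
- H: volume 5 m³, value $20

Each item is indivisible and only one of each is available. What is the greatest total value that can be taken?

Check high-value combinations within 11 m³:
- A+F+G: volume 2+2+4=8, value 58+36+59=153
- A+G+H: volume 2+4+5=11, value 58+59+20=137
- A+D+G: volume 2+5+4=11, value 58+15+59=132
Best: $153.

$153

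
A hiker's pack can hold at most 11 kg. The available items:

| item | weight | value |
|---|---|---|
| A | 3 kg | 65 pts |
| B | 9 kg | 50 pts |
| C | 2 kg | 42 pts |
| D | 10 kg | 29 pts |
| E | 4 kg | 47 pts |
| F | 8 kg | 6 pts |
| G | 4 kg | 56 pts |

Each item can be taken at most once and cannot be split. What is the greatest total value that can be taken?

This is a 0/1 knapsack; check combinations near the capacity.
- A+E+G: weight 3+4+4=11, value 65+47+56=168
- A+C+G: weight 3+2+4=9, value 65+42+56=163
- A+C+E: weight 3+2+4=9, value 65+42+47=154
Best: 168 pts.

168 pts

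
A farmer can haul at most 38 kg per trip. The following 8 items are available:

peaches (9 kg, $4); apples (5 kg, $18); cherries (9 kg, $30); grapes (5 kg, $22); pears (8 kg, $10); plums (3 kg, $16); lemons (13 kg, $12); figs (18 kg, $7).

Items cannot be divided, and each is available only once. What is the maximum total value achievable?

$98

This is a 0/1 knapsack; check combinations near the capacity.
- apples+cherries+grapes+plums+lemons: weight 5+9+5+3+13=35, value 18+30+22+16+12=98
- apples+cherries+grapes+pears+plums: weight 5+9+5+8+3=30, value 18+30+22+10+16=96
- peaches+apples+cherries+grapes+plums: weight 9+5+9+5+3=31, value 4+18+30+22+16=90
- cherries+grapes+pears+plums+lemons: weight 9+5+8+3+13=38, value 30+22+10+16+12=90
Best: $98.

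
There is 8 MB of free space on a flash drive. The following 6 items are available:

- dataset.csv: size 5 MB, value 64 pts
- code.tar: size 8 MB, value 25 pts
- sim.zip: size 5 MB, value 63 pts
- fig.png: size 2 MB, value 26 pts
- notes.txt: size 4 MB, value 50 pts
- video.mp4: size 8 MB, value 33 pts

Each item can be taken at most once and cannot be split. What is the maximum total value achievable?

Check high-value combinations within 8 MB:
- dataset.csv+fig.png: size 5+2=7, value 64+26=90
- sim.zip+fig.png: size 5+2=7, value 63+26=89
- fig.png+notes.txt: size 2+4=6, value 26+50=76
- dataset.csv: size 5, value 64
- sim.zip: size 5, value 63
Best: 90 pts.

90 pts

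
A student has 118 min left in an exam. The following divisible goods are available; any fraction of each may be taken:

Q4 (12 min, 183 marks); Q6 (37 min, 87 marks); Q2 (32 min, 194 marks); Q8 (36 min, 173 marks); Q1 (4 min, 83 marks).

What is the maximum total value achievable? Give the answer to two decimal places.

Take in order of value per unit:
- Q1 (83/4 per unit): all 4 → value 83, running total 83.00
- Q4 (183/12 per unit): all 12 → value 183, running total 266.00
- Q2 (194/32 per unit): all 32 → value 194, running total 460.00
- Q8 (173/36 per unit): all 36 → value 173, running total 633.00
- Q6 (87/37 per unit): 34 of 37 → value 34×87/37 = 79.9459, running total 712.95
Total 712.95.

712.95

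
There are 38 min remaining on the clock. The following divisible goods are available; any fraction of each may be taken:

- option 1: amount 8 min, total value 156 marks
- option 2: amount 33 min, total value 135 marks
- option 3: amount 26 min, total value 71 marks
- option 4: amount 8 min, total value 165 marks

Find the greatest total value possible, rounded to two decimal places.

Take in order of value per unit:
- option 4 (165/8 per unit): all 8 → value 165, running total 165.00
- option 1 (156/8 per unit): all 8 → value 156, running total 321.00
- option 2 (135/33 per unit): 22 of 33 → value 22×135/33 = 90.0000, running total 411.00
Total 411.00.

411.00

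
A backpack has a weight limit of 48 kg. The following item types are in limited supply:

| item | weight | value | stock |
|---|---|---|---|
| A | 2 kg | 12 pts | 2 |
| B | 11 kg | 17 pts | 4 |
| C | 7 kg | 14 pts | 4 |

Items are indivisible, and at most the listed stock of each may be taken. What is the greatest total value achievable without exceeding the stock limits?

Best selections within weight 48 and stock limits:
- 2×A + 2×B + 3×C: weight 47, value 100
- 2×A + 1×B + 4×C: weight 43, value 97
Best: 100 pts.

100 pts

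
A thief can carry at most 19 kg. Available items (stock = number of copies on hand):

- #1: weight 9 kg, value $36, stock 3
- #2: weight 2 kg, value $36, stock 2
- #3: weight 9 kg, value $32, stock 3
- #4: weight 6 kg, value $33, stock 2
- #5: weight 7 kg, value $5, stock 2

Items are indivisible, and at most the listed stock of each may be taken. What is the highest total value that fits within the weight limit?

$141

Top feasible selections:
- 1×#1 + 2×#2 + 1×#4: weight 19, value 141
- 2×#2 + 2×#4: weight 16, value 138
- 2×#2 + 1×#3 + 1×#4: weight 19, value 137
- 2×#2 + 1×#4 + 1×#5: weight 17, value 110
Best: $141.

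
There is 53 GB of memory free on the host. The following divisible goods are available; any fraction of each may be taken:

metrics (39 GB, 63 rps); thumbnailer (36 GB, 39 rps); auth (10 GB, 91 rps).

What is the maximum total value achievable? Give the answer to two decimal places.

Take in order of value per unit:
- auth (91/10 per unit): all 10 → value 91, running total 91.00
- metrics (63/39 per unit): all 39 → value 63, running total 154.00
- thumbnailer (39/36 per unit): 4 of 36 → value 4×39/36 = 4.3333, running total 158.33
Total 158.33.

158.33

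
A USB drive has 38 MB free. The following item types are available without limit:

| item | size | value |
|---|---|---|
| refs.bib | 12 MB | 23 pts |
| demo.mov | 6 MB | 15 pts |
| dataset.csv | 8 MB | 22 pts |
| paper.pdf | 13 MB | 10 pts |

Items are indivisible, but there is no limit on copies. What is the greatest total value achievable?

103 pts

Best value-per-unit is dataset.csv at 22/8; filling with it alone gives 4×22 = 88.
Optimal mix: 1×demo.mov + 4×dataset.csv → size 38, value 103.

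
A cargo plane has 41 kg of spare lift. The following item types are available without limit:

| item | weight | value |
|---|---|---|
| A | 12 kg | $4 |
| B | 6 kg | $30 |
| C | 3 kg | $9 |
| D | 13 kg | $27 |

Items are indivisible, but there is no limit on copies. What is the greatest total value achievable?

Best value-per-unit is B at 30/6; filling with it alone gives 6×30 = 180.
Optimal mix: 6×B + 1×C → weight 39, value 189.

$189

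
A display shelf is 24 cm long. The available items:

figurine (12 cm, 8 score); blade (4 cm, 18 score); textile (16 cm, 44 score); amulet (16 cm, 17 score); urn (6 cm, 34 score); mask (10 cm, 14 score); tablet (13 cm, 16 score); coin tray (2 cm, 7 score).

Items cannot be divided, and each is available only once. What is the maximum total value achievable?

85 score

This is a 0/1 knapsack; check combinations near the capacity.
- textile+urn+coin tray: length 16+6+2=24, value 44+34+7=85
- textile+urn: length 16+6=22, value 44+34=78
- blade+urn+mask+coin tray: length 4+6+10+2=22, value 18+34+14+7=73
- blade+textile+coin tray: length 4+16+2=22, value 18+44+7=69
Best: 85 score.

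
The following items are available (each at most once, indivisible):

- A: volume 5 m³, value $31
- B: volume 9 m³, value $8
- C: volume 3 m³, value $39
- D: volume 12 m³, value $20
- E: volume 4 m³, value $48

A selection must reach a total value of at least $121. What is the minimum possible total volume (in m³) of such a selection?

21

Subsets with value ≥ 121, sorted by total volume:
- A+B+C+E: volume 21, value 126
- A+C+D+E: volume 24, value 138
Minimum volume: 21 m³.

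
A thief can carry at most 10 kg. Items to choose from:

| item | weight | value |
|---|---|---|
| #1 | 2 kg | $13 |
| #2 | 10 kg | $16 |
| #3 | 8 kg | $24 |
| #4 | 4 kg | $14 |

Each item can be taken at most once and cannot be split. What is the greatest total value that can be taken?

Check high-value combinations within 10 kg:
- #1+#3: weight 2+8=10, value 13+24=37
- #1+#4: weight 2+4=6, value 13+14=27
- #3: weight 8, value 24
- #2: weight 10, value 16
Best: $37.

$37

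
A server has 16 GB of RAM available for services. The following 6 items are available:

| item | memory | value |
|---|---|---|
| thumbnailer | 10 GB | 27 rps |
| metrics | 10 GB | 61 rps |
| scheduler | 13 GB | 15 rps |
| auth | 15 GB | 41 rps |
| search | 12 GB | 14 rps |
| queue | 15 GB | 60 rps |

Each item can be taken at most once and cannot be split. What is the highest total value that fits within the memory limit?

This is a 0/1 knapsack; check combinations near the capacity.
- metrics: memory 10, value 61
- queue: memory 15, value 60
- auth: memory 15, value 41
- thumbnailer: memory 10, value 27
Best: 61 rps.

61 rps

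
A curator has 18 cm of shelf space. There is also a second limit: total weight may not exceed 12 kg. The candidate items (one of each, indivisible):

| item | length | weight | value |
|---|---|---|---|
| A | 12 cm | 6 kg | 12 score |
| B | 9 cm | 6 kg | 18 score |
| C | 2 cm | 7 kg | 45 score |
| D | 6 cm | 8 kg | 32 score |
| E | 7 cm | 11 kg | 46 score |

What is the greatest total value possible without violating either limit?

46 score

Feasible sets respecting both limits:
- E: length 7, weight 11, value 46
- C: length 2, weight 7, value 45
- D: length 6, weight 8, value 32
Best: 46 score.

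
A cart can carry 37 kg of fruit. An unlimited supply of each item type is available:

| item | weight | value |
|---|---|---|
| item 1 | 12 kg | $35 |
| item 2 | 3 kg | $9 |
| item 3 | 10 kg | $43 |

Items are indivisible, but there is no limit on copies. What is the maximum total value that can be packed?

Best value-per-unit is item 3 at 43/10; filling with it alone gives 3×43 = 129.
Optimal mix: 2×item 2 + 3×item 3 → weight 36, value 147.

$147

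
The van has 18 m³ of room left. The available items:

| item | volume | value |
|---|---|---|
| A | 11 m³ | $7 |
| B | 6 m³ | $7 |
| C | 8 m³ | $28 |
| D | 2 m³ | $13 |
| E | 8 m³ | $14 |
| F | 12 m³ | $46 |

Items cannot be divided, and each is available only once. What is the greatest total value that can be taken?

$59

This is a 0/1 knapsack; check combinations near the capacity.
- D+F: volume 2+12=14, value 13+46=59
- C+D+E: volume 8+2+8=18, value 28+13+14=55
- B+F: volume 6+12=18, value 7+46=53
- B+C+D: volume 6+8+2=16, value 7+28+13=48
- F: volume 12, value 46
Best: $59.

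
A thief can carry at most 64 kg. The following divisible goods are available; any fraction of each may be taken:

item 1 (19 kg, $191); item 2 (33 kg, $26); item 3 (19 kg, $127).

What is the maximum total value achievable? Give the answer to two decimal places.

Take in order of value per unit:
- item 1 (191/19 per unit): all 19 → value 191, running total 191.00
- item 3 (127/19 per unit): all 19 → value 127, running total 318.00
- item 2 (26/33 per unit): 26 of 33 → value 26×26/33 = 20.4848, running total 338.48
Total 338.48.

338.48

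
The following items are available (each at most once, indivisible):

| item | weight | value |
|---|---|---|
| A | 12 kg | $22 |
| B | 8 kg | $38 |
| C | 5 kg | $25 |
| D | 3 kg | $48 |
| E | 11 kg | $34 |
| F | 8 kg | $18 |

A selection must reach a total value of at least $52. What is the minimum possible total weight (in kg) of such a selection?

8

Subsets with value ≥ 52, sorted by total weight:
- C+D: weight 8, value 73
- B+D: weight 11, value 86
- D+F: weight 11, value 66
Minimum weight: 8 kg.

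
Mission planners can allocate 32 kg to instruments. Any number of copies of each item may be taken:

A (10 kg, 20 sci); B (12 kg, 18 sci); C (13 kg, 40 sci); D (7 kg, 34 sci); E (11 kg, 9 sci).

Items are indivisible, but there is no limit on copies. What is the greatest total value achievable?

136 sci

Best value-per-unit is D at 34/7, and filling with it alone uses mass 4×7=28. No mix of the others beats 4×34 = 136.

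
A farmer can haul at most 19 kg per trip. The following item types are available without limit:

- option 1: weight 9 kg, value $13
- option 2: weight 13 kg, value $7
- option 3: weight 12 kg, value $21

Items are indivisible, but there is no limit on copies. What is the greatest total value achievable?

$26

Best value-per-unit is option 3 at 21/12; filling with it alone gives 1×21 = 21.
Optimal mix: 2×option 1 → weight 18, value 26.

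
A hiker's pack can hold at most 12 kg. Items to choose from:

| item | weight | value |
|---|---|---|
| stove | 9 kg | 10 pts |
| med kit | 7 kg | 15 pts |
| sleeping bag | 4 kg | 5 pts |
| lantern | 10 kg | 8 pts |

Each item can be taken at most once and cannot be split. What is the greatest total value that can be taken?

Check high-value combinations within 12 kg:
- med kit+sleeping bag: weight 7+4=11, value 15+5=20
- med kit: weight 7, value 15
- stove: weight 9, value 10
- lantern: weight 10, value 8
- sleeping bag: weight 4, value 5
Best: 20 pts.

20 pts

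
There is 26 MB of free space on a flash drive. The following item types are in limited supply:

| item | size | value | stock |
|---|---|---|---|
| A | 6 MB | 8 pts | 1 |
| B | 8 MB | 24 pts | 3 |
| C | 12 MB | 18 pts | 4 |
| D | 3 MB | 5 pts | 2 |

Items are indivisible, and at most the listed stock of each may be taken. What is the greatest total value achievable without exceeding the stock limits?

Top feasible selections:
- 3×B: size 24, value 72
- 1×A + 2×B + 1×D: size 25, value 61
- 2×B + 2×D: size 22, value 58
Best: 72 pts.

72 pts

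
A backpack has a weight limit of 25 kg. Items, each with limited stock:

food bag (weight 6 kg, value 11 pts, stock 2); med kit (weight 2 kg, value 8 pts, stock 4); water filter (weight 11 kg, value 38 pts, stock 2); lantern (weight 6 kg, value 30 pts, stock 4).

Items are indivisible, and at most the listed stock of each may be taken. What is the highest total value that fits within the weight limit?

Best selections within weight 25 and stock limits:
- 4×lantern: weight 24, value 120
- 3×med kit + 3×lantern: weight 24, value 114
- 2×med kit + 3×lantern: weight 22, value 106
Best: 120 pts.

120 pts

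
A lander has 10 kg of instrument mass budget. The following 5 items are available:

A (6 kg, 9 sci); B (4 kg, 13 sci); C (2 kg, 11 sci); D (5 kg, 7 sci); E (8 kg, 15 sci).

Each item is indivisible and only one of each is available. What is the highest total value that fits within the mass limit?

26 sci

This is a 0/1 knapsack; check combinations near the capacity.
- C+E: mass 2+8=10, value 11+15=26
- B+C: mass 4+2=6, value 13+11=24
- A+B: mass 6+4=10, value 9+13=22
- A+C: mass 6+2=8, value 9+11=20
Best: 26 sci.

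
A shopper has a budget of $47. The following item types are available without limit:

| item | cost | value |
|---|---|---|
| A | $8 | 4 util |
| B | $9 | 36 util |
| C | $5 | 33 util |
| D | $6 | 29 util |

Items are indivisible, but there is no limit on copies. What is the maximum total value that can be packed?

Best value-per-unit is C at 33/5, and filling with it alone uses cost 9×5=45. No mix of the others beats 9×33 = 297.

297 util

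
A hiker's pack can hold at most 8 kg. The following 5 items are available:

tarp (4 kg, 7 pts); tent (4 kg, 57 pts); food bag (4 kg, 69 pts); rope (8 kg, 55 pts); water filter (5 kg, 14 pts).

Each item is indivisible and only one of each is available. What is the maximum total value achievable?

126 pts

Check high-value combinations within 8 kg:
- tent+food bag: weight 4+4=8, value 57+69=126
- tarp+food bag: weight 4+4=8, value 7+69=76
- food bag: weight 4, value 69
- tarp+tent: weight 4+4=8, value 7+57=64
- tent: weight 4, value 57
Best: 126 pts.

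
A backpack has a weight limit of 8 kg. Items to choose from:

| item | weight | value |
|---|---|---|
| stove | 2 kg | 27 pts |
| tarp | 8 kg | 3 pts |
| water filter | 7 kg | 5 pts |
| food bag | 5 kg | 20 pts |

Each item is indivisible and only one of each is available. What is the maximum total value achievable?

Check high-value combinations within 8 kg:
- stove+food bag: weight 2+5=7, value 27+20=47
- stove: weight 2, value 27
- food bag: weight 5, value 20
- water filter: weight 7, value 5
Best: 47 pts.

47 pts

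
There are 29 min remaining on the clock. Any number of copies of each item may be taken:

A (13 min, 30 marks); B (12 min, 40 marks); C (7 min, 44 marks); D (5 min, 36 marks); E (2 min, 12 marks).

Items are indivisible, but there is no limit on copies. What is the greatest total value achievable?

204 marks

Best value-per-unit is D at 36/5; filling with it alone gives 5×36 = 180.
Optimal mix: 5×D + 2×E → time 29, value 204.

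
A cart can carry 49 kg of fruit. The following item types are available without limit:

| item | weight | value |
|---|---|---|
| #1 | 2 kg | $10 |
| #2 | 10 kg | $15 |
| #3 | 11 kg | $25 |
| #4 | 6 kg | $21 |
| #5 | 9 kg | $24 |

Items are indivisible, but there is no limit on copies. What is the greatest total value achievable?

$240

Best value-per-unit is #1 at 10/2, and filling with it alone uses weight 24×2=48. No mix of the others beats 24×10 = 240.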